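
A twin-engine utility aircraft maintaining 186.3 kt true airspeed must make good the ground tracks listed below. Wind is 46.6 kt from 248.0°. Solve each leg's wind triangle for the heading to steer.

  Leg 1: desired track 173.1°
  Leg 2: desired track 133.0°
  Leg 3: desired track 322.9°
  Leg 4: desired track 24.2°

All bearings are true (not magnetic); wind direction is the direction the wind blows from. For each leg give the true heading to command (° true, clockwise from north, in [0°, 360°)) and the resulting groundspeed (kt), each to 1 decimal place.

Leg 1: heading=187.1°, groundspeed=168.6 kt
Leg 2: heading=146.1°, groundspeed=201.1 kt
Leg 3: heading=308.9°, groundspeed=168.6 kt
Leg 4: heading=14.2°, groundspeed=217.1 kt

Leg 1: desired track 173.1°; wind correction +14.0° → command heading 187.1°, groundspeed 168.6 kt
Leg 2: desired track 133.0°; wind correction +13.1° → command heading 146.1°, groundspeed 201.1 kt
Leg 3: desired track 322.9°; wind correction -14.0° → command heading 308.9°, groundspeed 168.6 kt
Leg 4: desired track 24.2°; wind correction -10.0° → command heading 14.2°, groundspeed 217.1 kt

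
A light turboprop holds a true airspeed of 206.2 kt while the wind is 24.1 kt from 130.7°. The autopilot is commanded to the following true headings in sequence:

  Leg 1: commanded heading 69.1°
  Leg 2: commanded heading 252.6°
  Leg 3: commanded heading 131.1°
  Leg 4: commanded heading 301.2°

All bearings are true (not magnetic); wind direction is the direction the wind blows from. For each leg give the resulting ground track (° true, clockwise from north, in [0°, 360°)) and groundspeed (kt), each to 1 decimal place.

Leg 1: track=62.9°, groundspeed=195.9 kt
Leg 2: track=257.9°, groundspeed=219.9 kt
Leg 3: track=131.2°, groundspeed=182.1 kt
Leg 4: track=302.2°, groundspeed=230.0 kt

Leg 1: heading 69.1°; drift -6.2° → track 62.9°, groundspeed 195.9 kt
Leg 2: heading 252.6°; drift +5.3° → track 257.9°, groundspeed 219.9 kt
Leg 3: heading 131.1°; drift +0.1° → track 131.2°, groundspeed 182.1 kt
Leg 4: heading 301.2°; drift +1.0° → track 302.2°, groundspeed 230.0 kt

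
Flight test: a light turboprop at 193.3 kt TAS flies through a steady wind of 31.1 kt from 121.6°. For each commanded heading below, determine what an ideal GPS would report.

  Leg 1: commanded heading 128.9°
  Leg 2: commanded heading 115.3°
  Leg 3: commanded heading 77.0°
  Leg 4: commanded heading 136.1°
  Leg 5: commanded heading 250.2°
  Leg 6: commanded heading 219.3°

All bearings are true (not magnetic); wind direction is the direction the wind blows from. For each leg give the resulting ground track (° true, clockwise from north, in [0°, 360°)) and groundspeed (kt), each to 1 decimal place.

Leg 1: track=130.3°, groundspeed=162.5 kt
Leg 2: track=114.1°, groundspeed=162.4 kt
Leg 3: track=69.7°, groundspeed=172.5 kt
Leg 4: track=138.8°, groundspeed=163.4 kt
Leg 5: track=256.7°, groundspeed=214.1 kt
Leg 6: track=228.2°, groundspeed=199.9 kt

Leg 1: heading 128.9°; drift +1.4° → track 130.3°, groundspeed 162.5 kt
Leg 2: heading 115.3°; drift -1.2° → track 114.1°, groundspeed 162.4 kt
Leg 3: heading 77.0°; drift -7.3° → track 69.7°, groundspeed 172.5 kt
Leg 4: heading 136.1°; drift +2.7° → track 138.8°, groundspeed 163.4 kt
Leg 5: heading 250.2°; drift +6.5° → track 256.7°, groundspeed 214.1 kt
Leg 6: heading 219.3°; drift +8.9° → track 228.2°, groundspeed 199.9 kt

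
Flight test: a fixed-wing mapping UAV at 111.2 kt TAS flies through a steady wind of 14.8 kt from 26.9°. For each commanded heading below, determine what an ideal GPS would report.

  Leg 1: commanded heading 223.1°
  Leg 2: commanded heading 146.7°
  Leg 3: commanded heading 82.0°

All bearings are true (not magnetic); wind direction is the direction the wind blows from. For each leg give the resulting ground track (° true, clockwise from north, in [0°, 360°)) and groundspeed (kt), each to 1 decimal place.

Leg 1: track=221.2°, groundspeed=125.5 kt
Leg 2: track=152.9°, groundspeed=119.2 kt
Leg 3: track=88.7°, groundspeed=103.4 kt

Leg 1: heading 223.1°; drift -1.9° → track 221.2°, groundspeed 125.5 kt
Leg 2: heading 146.7°; drift +6.2° → track 152.9°, groundspeed 119.2 kt
Leg 3: heading 82.0°; drift +6.7° → track 88.7°, groundspeed 103.4 kt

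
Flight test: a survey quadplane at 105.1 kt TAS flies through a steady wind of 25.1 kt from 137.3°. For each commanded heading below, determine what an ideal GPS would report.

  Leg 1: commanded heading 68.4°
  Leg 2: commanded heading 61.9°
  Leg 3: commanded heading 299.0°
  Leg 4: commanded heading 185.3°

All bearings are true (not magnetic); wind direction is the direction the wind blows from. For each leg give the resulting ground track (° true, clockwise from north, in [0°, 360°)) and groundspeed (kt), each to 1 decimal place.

Leg 1: heading 68.4°; drift -13.7° → track 54.7°, groundspeed 98.9 kt
Leg 2: heading 61.9°; drift -13.8° → track 48.1°, groundspeed 101.7 kt
Leg 3: heading 299.0°; drift +3.5° → track 302.5°, groundspeed 129.2 kt
Leg 4: heading 185.3°; drift +11.9° → track 197.2°, groundspeed 90.3 kt

Leg 1: track=54.7°, groundspeed=98.9 kt
Leg 2: track=48.1°, groundspeed=101.7 kt
Leg 3: track=302.5°, groundspeed=129.2 kt
Leg 4: track=197.2°, groundspeed=90.3 kt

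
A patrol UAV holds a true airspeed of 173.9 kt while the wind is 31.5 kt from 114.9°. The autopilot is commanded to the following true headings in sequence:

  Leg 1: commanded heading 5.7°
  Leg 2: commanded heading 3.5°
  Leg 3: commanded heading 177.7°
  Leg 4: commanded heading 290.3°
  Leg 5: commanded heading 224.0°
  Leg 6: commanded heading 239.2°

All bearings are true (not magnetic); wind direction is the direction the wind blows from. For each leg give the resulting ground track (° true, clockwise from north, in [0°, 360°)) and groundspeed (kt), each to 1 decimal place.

Leg 1: track=356.5°, groundspeed=186.6 kt
Leg 2: track=354.5°, groundspeed=187.7 kt
Leg 3: track=187.7°, groundspeed=161.9 kt
Leg 4: track=291.0°, groundspeed=205.3 kt
Leg 5: track=233.2°, groundspeed=186.6 kt
Leg 6: track=246.9°, groundspeed=193.4 kt

Leg 1: heading 5.7°; drift -9.2° → track 356.5°, groundspeed 186.6 kt
Leg 2: heading 3.5°; drift -9.0° → track 354.5°, groundspeed 187.7 kt
Leg 3: heading 177.7°; drift +10.0° → track 187.7°, groundspeed 161.9 kt
Leg 4: heading 290.3°; drift +0.7° → track 291.0°, groundspeed 205.3 kt
Leg 5: heading 224.0°; drift +9.2° → track 233.2°, groundspeed 186.6 kt
Leg 6: heading 239.2°; drift +7.7° → track 246.9°, groundspeed 193.4 kt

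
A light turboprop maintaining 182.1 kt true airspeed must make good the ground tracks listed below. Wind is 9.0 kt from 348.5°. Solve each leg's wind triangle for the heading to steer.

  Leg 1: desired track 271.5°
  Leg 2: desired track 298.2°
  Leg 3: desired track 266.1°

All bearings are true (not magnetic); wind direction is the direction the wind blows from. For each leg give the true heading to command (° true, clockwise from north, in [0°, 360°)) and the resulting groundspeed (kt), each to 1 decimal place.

Leg 1: desired track 271.5°; wind correction +2.8° → command heading 274.3°, groundspeed 179.9 kt
Leg 2: desired track 298.2°; wind correction +2.2° → command heading 300.4°, groundspeed 176.2 kt
Leg 3: desired track 266.1°; wind correction +2.8° → command heading 268.9°, groundspeed 180.7 kt

Leg 1: heading=274.3°, groundspeed=179.9 kt
Leg 2: heading=300.4°, groundspeed=176.2 kt
Leg 3: heading=268.9°, groundspeed=180.7 kt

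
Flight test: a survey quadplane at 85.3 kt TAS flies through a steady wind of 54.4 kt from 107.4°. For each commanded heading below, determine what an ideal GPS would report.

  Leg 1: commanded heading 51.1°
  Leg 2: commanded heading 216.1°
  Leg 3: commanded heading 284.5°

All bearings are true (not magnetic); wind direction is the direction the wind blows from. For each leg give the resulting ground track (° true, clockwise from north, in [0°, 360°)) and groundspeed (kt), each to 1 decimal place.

Leg 1: track=11.7°, groundspeed=71.3 kt
Leg 2: track=242.7°, groundspeed=114.9 kt
Leg 3: track=285.6°, groundspeed=139.7 kt

Leg 1: heading 51.1°; drift -39.4° → track 11.7°, groundspeed 71.3 kt
Leg 2: heading 216.1°; drift +26.6° → track 242.7°, groundspeed 114.9 kt
Leg 3: heading 284.5°; drift +1.1° → track 285.6°, groundspeed 139.7 kt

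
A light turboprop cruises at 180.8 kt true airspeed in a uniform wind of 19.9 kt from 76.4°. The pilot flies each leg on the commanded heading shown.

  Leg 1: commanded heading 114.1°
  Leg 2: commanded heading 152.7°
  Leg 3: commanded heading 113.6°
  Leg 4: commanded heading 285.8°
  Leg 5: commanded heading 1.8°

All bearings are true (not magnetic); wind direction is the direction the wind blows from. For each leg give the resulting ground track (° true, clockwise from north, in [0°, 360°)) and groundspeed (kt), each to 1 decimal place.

Leg 1: track=118.3°, groundspeed=165.5 kt
Leg 2: track=159.0°, groundspeed=177.1 kt
Leg 3: track=117.8°, groundspeed=165.4 kt
Leg 4: track=283.0°, groundspeed=198.4 kt
Leg 5: track=355.6°, groundspeed=176.6 kt

Leg 1: heading 114.1°; drift +4.2° → track 118.3°, groundspeed 165.5 kt
Leg 2: heading 152.7°; drift +6.3° → track 159.0°, groundspeed 177.1 kt
Leg 3: heading 113.6°; drift +4.2° → track 117.8°, groundspeed 165.4 kt
Leg 4: heading 285.8°; drift -2.8° → track 283.0°, groundspeed 198.4 kt
Leg 5: heading 1.8°; drift -6.2° → track 355.6°, groundspeed 176.6 kt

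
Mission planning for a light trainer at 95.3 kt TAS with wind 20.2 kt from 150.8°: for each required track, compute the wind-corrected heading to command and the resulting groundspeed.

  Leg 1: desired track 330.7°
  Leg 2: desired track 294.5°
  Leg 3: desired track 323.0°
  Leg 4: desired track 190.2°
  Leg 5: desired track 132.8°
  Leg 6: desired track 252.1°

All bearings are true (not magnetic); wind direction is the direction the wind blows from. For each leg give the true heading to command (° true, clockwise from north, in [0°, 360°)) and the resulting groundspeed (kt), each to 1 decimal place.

Leg 1: heading=330.7°, groundspeed=115.5 kt
Leg 2: heading=287.3°, groundspeed=110.8 kt
Leg 3: heading=321.4°, groundspeed=115.3 kt
Leg 4: heading=182.5°, groundspeed=78.8 kt
Leg 5: heading=136.6°, groundspeed=75.9 kt
Leg 6: heading=240.1°, groundspeed=97.2 kt

Leg 1: desired track 330.7°; wind correction +0.0° → command heading 330.7°, groundspeed 115.5 kt
Leg 2: desired track 294.5°; wind correction -7.2° → command heading 287.3°, groundspeed 110.8 kt
Leg 3: desired track 323.0°; wind correction -1.6° → command heading 321.4°, groundspeed 115.3 kt
Leg 4: desired track 190.2°; wind correction -7.7° → command heading 182.5°, groundspeed 78.8 kt
Leg 5: desired track 132.8°; wind correction +3.8° → command heading 136.6°, groundspeed 75.9 kt
Leg 6: desired track 252.1°; wind correction -12.0° → command heading 240.1°, groundspeed 97.2 kt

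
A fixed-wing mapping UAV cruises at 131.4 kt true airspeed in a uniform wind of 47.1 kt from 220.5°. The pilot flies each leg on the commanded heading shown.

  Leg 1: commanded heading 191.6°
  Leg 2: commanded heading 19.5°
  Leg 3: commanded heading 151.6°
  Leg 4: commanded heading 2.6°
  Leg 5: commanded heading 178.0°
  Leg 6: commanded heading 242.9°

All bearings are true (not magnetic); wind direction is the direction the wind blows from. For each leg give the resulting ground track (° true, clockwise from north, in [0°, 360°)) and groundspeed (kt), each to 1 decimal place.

Leg 1: heading 191.6°; drift -14.2° → track 177.4°, groundspeed 93.0 kt
Leg 2: heading 19.5°; drift +5.5° → track 25.0°, groundspeed 176.2 kt
Leg 3: heading 151.6°; drift -21.0° → track 130.6°, groundspeed 122.6 kt
Leg 4: heading 2.6°; drift +9.7° → track 12.3°, groundspeed 171.0 kt
Leg 5: heading 178.0°; drift -18.2° → track 159.8°, groundspeed 101.8 kt
Leg 6: heading 242.9°; drift +11.5° → track 254.4°, groundspeed 89.7 kt

Leg 1: track=177.4°, groundspeed=93.0 kt
Leg 2: track=25.0°, groundspeed=176.2 kt
Leg 3: track=130.6°, groundspeed=122.6 kt
Leg 4: track=12.3°, groundspeed=171.0 kt
Leg 5: track=159.8°, groundspeed=101.8 kt
Leg 6: track=254.4°, groundspeed=89.7 kt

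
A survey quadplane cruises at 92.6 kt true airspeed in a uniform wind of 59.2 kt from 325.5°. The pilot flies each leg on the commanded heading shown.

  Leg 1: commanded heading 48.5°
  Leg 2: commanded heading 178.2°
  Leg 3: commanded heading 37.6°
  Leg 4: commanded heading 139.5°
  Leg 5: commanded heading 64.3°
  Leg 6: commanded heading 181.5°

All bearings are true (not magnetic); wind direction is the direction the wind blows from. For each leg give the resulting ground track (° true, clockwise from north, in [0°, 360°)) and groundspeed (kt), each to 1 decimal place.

Leg 1: heading 48.5°; drift +34.5° → track 83.0°, groundspeed 103.6 kt
Leg 2: heading 178.2°; drift -12.7° → track 165.5°, groundspeed 146.0 kt
Leg 3: heading 37.6°; drift +37.1° → track 74.7°, groundspeed 93.3 kt
Leg 4: heading 139.5°; drift +2.3° → track 141.8°, groundspeed 151.6 kt
Leg 5: heading 64.3°; drift +29.9° → track 94.2°, groundspeed 117.3 kt
Leg 6: heading 181.5°; drift -13.9° → track 167.6°, groundspeed 144.7 kt

Leg 1: track=83.0°, groundspeed=103.6 kt
Leg 2: track=165.5°, groundspeed=146.0 kt
Leg 3: track=74.7°, groundspeed=93.3 kt
Leg 4: track=141.8°, groundspeed=151.6 kt
Leg 5: track=94.2°, groundspeed=117.3 kt
Leg 6: track=167.6°, groundspeed=144.7 kt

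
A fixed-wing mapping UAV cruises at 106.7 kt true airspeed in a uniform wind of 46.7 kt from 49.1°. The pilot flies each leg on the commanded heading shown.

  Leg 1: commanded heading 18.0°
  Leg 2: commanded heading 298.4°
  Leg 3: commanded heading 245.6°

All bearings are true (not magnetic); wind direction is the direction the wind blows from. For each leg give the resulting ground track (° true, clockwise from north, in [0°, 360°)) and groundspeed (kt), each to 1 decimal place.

Leg 1: track=358.1°, groundspeed=70.9 kt
Leg 2: track=278.9°, groundspeed=130.7 kt
Leg 3: track=240.6°, groundspeed=152.1 kt

Leg 1: heading 18.0°; drift -19.9° → track 358.1°, groundspeed 70.9 kt
Leg 2: heading 298.4°; drift -19.5° → track 278.9°, groundspeed 130.7 kt
Leg 3: heading 245.6°; drift -5.0° → track 240.6°, groundspeed 152.1 kt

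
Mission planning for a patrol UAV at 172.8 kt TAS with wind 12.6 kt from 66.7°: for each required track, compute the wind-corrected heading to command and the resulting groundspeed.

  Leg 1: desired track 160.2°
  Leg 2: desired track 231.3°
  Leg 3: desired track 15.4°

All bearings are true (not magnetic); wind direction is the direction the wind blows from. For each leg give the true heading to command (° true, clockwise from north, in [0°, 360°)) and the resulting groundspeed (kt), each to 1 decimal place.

Leg 1: heading=156.0°, groundspeed=173.1 kt
Leg 2: heading=230.2°, groundspeed=184.9 kt
Leg 3: heading=18.7°, groundspeed=164.6 kt

Leg 1: desired track 160.2°; wind correction -4.2° → command heading 156.0°, groundspeed 173.1 kt
Leg 2: desired track 231.3°; wind correction -1.1° → command heading 230.2°, groundspeed 184.9 kt
Leg 3: desired track 15.4°; wind correction +3.3° → command heading 18.7°, groundspeed 164.6 kt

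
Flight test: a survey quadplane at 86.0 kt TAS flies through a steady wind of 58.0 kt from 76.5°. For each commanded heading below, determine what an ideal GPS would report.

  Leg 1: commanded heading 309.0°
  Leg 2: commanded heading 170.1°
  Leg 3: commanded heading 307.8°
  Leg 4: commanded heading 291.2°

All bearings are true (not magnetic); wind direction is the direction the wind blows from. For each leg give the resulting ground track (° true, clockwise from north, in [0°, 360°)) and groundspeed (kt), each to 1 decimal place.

Leg 1: heading 309.0°; drift -20.8° → track 288.2°, groundspeed 129.7 kt
Leg 2: heading 170.1°; drift +32.9° → track 203.0°, groundspeed 106.7 kt
Leg 3: heading 307.8°; drift -20.3° → track 287.5°, groundspeed 130.4 kt
Leg 4: heading 291.2°; drift -13.9° → track 277.3°, groundspeed 137.7 kt

Leg 1: track=288.2°, groundspeed=129.7 kt
Leg 2: track=203.0°, groundspeed=106.7 kt
Leg 3: track=287.5°, groundspeed=130.4 kt
Leg 4: track=277.3°, groundspeed=137.7 kt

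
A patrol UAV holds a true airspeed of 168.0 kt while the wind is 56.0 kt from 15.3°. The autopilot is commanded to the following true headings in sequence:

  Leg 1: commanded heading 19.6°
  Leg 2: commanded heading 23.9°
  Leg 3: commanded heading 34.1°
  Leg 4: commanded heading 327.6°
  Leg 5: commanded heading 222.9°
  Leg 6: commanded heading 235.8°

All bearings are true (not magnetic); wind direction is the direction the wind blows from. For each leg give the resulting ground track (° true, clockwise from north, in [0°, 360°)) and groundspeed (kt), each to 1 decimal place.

Leg 1: track=21.7°, groundspeed=112.2 kt
Leg 2: track=28.2°, groundspeed=112.9 kt
Leg 3: track=43.0°, groundspeed=116.4 kt
Leg 4: track=310.0°, groundspeed=136.7 kt
Leg 5: track=216.1°, groundspeed=219.2 kt
Leg 6: track=226.0°, groundspeed=213.7 kt

Leg 1: heading 19.6°; drift +2.1° → track 21.7°, groundspeed 112.2 kt
Leg 2: heading 23.9°; drift +4.3° → track 28.2°, groundspeed 112.9 kt
Leg 3: heading 34.1°; drift +8.9° → track 43.0°, groundspeed 116.4 kt
Leg 4: heading 327.6°; drift -17.6° → track 310.0°, groundspeed 136.7 kt
Leg 5: heading 222.9°; drift -6.8° → track 216.1°, groundspeed 219.2 kt
Leg 6: heading 235.8°; drift -9.8° → track 226.0°, groundspeed 213.7 kt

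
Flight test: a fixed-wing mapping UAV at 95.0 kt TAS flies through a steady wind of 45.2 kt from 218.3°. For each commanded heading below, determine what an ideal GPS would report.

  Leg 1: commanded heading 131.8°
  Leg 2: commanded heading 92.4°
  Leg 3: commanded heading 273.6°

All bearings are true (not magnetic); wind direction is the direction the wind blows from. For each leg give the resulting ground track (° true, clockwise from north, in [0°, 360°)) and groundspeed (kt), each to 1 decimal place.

Leg 1: track=105.7°, groundspeed=102.7 kt
Leg 2: track=75.6°, groundspeed=126.9 kt
Leg 3: track=301.8°, groundspeed=78.6 kt

Leg 1: heading 131.8°; drift -26.1° → track 105.7°, groundspeed 102.7 kt
Leg 2: heading 92.4°; drift -16.8° → track 75.6°, groundspeed 126.9 kt
Leg 3: heading 273.6°; drift +28.2° → track 301.8°, groundspeed 78.6 kt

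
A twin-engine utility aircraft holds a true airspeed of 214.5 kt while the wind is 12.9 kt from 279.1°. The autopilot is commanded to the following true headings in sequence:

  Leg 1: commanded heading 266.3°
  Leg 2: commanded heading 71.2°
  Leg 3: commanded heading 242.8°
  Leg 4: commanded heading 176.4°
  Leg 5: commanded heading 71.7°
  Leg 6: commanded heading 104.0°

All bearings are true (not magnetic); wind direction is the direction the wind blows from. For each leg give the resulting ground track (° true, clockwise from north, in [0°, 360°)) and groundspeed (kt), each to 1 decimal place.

Leg 1: track=265.5°, groundspeed=201.9 kt
Leg 2: track=72.7°, groundspeed=226.0 kt
Leg 3: track=240.7°, groundspeed=204.2 kt
Leg 4: track=173.1°, groundspeed=217.7 kt
Leg 5: track=73.2°, groundspeed=226.0 kt
Leg 6: track=103.7°, groundspeed=227.4 kt

Leg 1: heading 266.3°; drift -0.8° → track 265.5°, groundspeed 201.9 kt
Leg 2: heading 71.2°; drift +1.5° → track 72.7°, groundspeed 226.0 kt
Leg 3: heading 242.8°; drift -2.1° → track 240.7°, groundspeed 204.2 kt
Leg 4: heading 176.4°; drift -3.3° → track 173.1°, groundspeed 217.7 kt
Leg 5: heading 71.7°; drift +1.5° → track 73.2°, groundspeed 226.0 kt
Leg 6: heading 104.0°; drift -0.3° → track 103.7°, groundspeed 227.4 kt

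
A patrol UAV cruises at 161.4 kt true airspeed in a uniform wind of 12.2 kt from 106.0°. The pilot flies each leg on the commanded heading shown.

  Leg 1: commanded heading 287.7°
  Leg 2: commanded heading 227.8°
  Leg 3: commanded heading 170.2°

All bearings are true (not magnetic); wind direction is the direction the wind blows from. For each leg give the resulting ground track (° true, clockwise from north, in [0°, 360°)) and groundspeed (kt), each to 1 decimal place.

Leg 1: heading 287.7°; drift -0.1° → track 287.6°, groundspeed 173.6 kt
Leg 2: heading 227.8°; drift +3.5° → track 231.3°, groundspeed 168.1 kt
Leg 3: heading 170.2°; drift +4.0° → track 174.2°, groundspeed 156.5 kt

Leg 1: track=287.6°, groundspeed=173.6 kt
Leg 2: track=231.3°, groundspeed=168.1 kt
Leg 3: track=174.2°, groundspeed=156.5 kt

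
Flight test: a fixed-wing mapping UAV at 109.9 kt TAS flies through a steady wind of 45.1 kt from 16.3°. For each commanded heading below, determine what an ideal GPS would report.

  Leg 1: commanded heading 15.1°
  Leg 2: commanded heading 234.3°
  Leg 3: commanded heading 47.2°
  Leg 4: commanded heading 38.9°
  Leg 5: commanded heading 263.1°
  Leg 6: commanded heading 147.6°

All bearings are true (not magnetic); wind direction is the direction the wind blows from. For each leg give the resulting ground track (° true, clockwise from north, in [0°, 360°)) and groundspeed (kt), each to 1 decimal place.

Leg 1: heading 15.1°; drift -0.8° → track 14.3°, groundspeed 64.8 kt
Leg 2: heading 234.3°; drift -10.8° → track 223.5°, groundspeed 148.1 kt
Leg 3: heading 47.2°; drift +18.0° → track 65.2°, groundspeed 74.9 kt
Leg 4: heading 38.9°; drift +14.2° → track 53.1°, groundspeed 70.4 kt
Leg 5: heading 263.1°; drift -18.0° → track 245.1°, groundspeed 134.2 kt
Leg 6: heading 147.6°; drift +13.6° → track 161.2°, groundspeed 143.7 kt

Leg 1: track=14.3°, groundspeed=64.8 kt
Leg 2: track=223.5°, groundspeed=148.1 kt
Leg 3: track=65.2°, groundspeed=74.9 kt
Leg 4: track=53.1°, groundspeed=70.4 kt
Leg 5: track=245.1°, groundspeed=134.2 kt
Leg 6: track=161.2°, groundspeed=143.7 kt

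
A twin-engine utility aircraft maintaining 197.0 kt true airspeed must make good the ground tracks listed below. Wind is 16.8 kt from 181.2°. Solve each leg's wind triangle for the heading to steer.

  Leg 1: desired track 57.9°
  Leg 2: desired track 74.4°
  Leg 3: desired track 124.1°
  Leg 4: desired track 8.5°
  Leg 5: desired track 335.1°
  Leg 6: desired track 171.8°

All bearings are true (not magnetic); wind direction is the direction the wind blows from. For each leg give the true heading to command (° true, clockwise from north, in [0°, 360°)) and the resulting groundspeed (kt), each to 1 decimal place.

Leg 1: desired track 57.9°; wind correction +4.1° → command heading 62.0°, groundspeed 205.7 kt
Leg 2: desired track 74.4°; wind correction +4.7° → command heading 79.1°, groundspeed 201.2 kt
Leg 3: desired track 124.1°; wind correction +4.1° → command heading 128.2°, groundspeed 187.4 kt
Leg 4: desired track 8.5°; wind correction +0.6° → command heading 9.1°, groundspeed 213.7 kt
Leg 5: desired track 335.1°; wind correction -2.2° → command heading 332.9°, groundspeed 211.9 kt
Leg 6: desired track 171.8°; wind correction +0.8° → command heading 172.6°, groundspeed 180.4 kt

Leg 1: heading=62.0°, groundspeed=205.7 kt
Leg 2: heading=79.1°, groundspeed=201.2 kt
Leg 3: heading=128.2°, groundspeed=187.4 kt
Leg 4: heading=9.1°, groundspeed=213.7 kt
Leg 5: heading=332.9°, groundspeed=211.9 kt
Leg 6: heading=172.6°, groundspeed=180.4 kt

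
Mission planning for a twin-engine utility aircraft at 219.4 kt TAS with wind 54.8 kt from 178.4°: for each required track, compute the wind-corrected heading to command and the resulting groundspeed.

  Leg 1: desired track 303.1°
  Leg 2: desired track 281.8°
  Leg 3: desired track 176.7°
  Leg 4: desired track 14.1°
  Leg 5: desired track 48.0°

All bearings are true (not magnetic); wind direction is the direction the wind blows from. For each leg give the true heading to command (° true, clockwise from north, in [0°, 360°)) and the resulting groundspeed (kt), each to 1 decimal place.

Leg 1: heading=291.3°, groundspeed=245.9 kt
Leg 2: heading=267.7°, groundspeed=225.5 kt
Leg 3: heading=177.1°, groundspeed=164.6 kt
Leg 4: heading=18.0°, groundspeed=271.7 kt
Leg 5: heading=59.0°, groundspeed=250.9 kt

Leg 1: desired track 303.1°; wind correction -11.8° → command heading 291.3°, groundspeed 245.9 kt
Leg 2: desired track 281.8°; wind correction -14.1° → command heading 267.7°, groundspeed 225.5 kt
Leg 3: desired track 176.7°; wind correction +0.4° → command heading 177.1°, groundspeed 164.6 kt
Leg 4: desired track 14.1°; wind correction +3.9° → command heading 18.0°, groundspeed 271.7 kt
Leg 5: desired track 48.0°; wind correction +11.0° → command heading 59.0°, groundspeed 250.9 kt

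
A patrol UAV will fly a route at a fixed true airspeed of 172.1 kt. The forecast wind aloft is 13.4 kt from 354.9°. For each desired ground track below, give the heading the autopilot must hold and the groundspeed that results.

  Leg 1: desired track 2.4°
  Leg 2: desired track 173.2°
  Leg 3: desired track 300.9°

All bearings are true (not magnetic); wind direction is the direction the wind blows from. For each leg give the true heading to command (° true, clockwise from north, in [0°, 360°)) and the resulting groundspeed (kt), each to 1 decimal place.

Leg 1: desired track 2.4°; wind correction -0.6° → command heading 1.8°, groundspeed 158.8 kt
Leg 2: desired track 173.2°; wind correction -0.1° → command heading 173.1°, groundspeed 185.5 kt
Leg 3: desired track 300.9°; wind correction +3.6° → command heading 304.5°, groundspeed 163.9 kt

Leg 1: heading=1.8°, groundspeed=158.8 kt
Leg 2: heading=173.1°, groundspeed=185.5 kt
Leg 3: heading=304.5°, groundspeed=163.9 kt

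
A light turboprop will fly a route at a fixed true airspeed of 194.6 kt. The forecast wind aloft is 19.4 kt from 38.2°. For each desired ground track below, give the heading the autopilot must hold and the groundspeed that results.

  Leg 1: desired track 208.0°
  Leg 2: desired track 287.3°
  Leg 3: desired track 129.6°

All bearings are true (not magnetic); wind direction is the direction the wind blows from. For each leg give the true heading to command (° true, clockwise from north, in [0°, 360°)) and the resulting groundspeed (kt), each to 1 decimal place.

Leg 1: desired track 208.0°; wind correction -1.0° → command heading 207.0°, groundspeed 213.7 kt
Leg 2: desired track 287.3°; wind correction +5.3° → command heading 292.6°, groundspeed 200.7 kt
Leg 3: desired track 129.6°; wind correction -5.7° → command heading 123.9°, groundspeed 194.1 kt

Leg 1: heading=207.0°, groundspeed=213.7 kt
Leg 2: heading=292.6°, groundspeed=200.7 kt
Leg 3: heading=123.9°, groundspeed=194.1 kt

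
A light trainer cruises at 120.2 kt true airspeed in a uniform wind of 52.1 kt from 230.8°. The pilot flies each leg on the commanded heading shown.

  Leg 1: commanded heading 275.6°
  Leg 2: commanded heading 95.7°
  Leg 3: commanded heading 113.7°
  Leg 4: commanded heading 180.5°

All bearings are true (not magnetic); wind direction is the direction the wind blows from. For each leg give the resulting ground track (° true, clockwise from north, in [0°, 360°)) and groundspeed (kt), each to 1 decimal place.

Leg 1: heading 275.6°; drift +23.8° → track 299.4°, groundspeed 91.0 kt
Leg 2: heading 95.7°; drift -13.2° → track 82.5°, groundspeed 161.4 kt
Leg 3: heading 113.7°; drift -17.9° → track 95.8°, groundspeed 151.2 kt
Leg 4: heading 180.5°; drift -24.8° → track 155.7°, groundspeed 95.7 kt

Leg 1: track=299.4°, groundspeed=91.0 kt
Leg 2: track=82.5°, groundspeed=161.4 kt
Leg 3: track=95.8°, groundspeed=151.2 kt
Leg 4: track=155.7°, groundspeed=95.7 kt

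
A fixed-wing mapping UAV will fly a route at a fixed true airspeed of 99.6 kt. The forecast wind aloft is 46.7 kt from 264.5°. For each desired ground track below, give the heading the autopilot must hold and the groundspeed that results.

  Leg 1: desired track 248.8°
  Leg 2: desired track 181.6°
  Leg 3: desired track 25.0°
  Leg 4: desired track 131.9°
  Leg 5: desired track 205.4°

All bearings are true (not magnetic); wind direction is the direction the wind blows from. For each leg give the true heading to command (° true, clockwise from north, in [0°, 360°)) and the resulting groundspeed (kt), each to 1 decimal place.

Leg 1: desired track 248.8°; wind correction +7.3° → command heading 256.1°, groundspeed 53.8 kt
Leg 2: desired track 181.6°; wind correction +27.7° → command heading 209.3°, groundspeed 82.4 kt
Leg 3: desired track 25.0°; wind correction -23.8° → command heading 1.2°, groundspeed 114.8 kt
Leg 4: desired track 131.9°; wind correction +20.2° → command heading 152.1°, groundspeed 125.1 kt
Leg 5: desired track 205.4°; wind correction +23.7° → command heading 229.1°, groundspeed 67.2 kt

Leg 1: heading=256.1°, groundspeed=53.8 kt
Leg 2: heading=209.3°, groundspeed=82.4 kt
Leg 3: heading=1.2°, groundspeed=114.8 kt
Leg 4: heading=152.1°, groundspeed=125.1 kt
Leg 5: heading=229.1°, groundspeed=67.2 kt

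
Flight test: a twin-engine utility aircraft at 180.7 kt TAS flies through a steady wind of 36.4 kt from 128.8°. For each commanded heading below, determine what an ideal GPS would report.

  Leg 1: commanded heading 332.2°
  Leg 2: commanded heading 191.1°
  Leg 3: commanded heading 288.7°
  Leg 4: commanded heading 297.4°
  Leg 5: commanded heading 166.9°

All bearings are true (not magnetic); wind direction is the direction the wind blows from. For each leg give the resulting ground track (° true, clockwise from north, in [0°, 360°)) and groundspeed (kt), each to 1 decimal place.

Leg 1: track=328.3°, groundspeed=214.6 kt
Leg 2: track=202.2°, groundspeed=166.9 kt
Leg 3: track=292.0°, groundspeed=215.2 kt
Leg 4: track=299.3°, groundspeed=216.5 kt
Leg 5: track=175.3°, groundspeed=153.7 kt

Leg 1: heading 332.2°; drift -3.9° → track 328.3°, groundspeed 214.6 kt
Leg 2: heading 191.1°; drift +11.1° → track 202.2°, groundspeed 166.9 kt
Leg 3: heading 288.7°; drift +3.3° → track 292.0°, groundspeed 215.2 kt
Leg 4: heading 297.4°; drift +1.9° → track 299.3°, groundspeed 216.5 kt
Leg 5: heading 166.9°; drift +8.4° → track 175.3°, groundspeed 153.7 kt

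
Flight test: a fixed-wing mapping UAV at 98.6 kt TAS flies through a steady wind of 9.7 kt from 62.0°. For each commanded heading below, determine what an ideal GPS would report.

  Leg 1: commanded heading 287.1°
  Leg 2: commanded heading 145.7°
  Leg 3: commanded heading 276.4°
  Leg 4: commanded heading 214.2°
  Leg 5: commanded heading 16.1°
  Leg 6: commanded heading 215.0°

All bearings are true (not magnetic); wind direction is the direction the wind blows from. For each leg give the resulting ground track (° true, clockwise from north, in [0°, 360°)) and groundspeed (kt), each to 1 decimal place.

Leg 1: track=283.4°, groundspeed=105.7 kt
Leg 2: track=151.3°, groundspeed=98.0 kt
Leg 3: track=273.5°, groundspeed=106.7 kt
Leg 4: track=216.6°, groundspeed=107.3 kt
Leg 5: track=11.8°, groundspeed=92.1 kt
Leg 6: track=217.4°, groundspeed=107.3 kt

Leg 1: heading 287.1°; drift -3.7° → track 283.4°, groundspeed 105.7 kt
Leg 2: heading 145.7°; drift +5.6° → track 151.3°, groundspeed 98.0 kt
Leg 3: heading 276.4°; drift -2.9° → track 273.5°, groundspeed 106.7 kt
Leg 4: heading 214.2°; drift +2.4° → track 216.6°, groundspeed 107.3 kt
Leg 5: heading 16.1°; drift -4.3° → track 11.8°, groundspeed 92.1 kt
Leg 6: heading 215.0°; drift +2.4° → track 217.4°, groundspeed 107.3 kt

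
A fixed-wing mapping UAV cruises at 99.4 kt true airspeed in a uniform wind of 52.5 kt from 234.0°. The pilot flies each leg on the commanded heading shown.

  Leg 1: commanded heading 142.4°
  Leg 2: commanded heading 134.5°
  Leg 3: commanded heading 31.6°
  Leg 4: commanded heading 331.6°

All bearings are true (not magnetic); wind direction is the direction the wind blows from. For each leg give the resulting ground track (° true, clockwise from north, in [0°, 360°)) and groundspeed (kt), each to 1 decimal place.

Leg 1: track=114.9°, groundspeed=113.7 kt
Leg 2: track=108.9°, groundspeed=119.8 kt
Leg 3: track=39.3°, groundspeed=149.3 kt
Leg 4: track=357.7°, groundspeed=118.4 kt

Leg 1: heading 142.4°; drift -27.5° → track 114.9°, groundspeed 113.7 kt
Leg 2: heading 134.5°; drift -25.6° → track 108.9°, groundspeed 119.8 kt
Leg 3: heading 31.6°; drift +7.7° → track 39.3°, groundspeed 149.3 kt
Leg 4: heading 331.6°; drift +26.1° → track 357.7°, groundspeed 118.4 kt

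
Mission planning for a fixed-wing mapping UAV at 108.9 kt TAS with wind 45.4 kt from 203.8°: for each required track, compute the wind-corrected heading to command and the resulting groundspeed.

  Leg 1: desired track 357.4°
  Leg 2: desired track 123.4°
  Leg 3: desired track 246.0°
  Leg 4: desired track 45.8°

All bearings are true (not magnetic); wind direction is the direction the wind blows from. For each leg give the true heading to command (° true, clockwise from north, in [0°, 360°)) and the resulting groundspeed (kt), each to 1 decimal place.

Leg 1: heading=346.7°, groundspeed=147.7 kt
Leg 2: heading=147.7°, groundspeed=91.7 kt
Leg 3: heading=229.7°, groundspeed=70.9 kt
Leg 4: heading=54.8°, groundspeed=149.7 kt

Leg 1: desired track 357.4°; wind correction -10.7° → command heading 346.7°, groundspeed 147.7 kt
Leg 2: desired track 123.4°; wind correction +24.3° → command heading 147.7°, groundspeed 91.7 kt
Leg 3: desired track 246.0°; wind correction -16.3° → command heading 229.7°, groundspeed 70.9 kt
Leg 4: desired track 45.8°; wind correction +9.0° → command heading 54.8°, groundspeed 149.7 kt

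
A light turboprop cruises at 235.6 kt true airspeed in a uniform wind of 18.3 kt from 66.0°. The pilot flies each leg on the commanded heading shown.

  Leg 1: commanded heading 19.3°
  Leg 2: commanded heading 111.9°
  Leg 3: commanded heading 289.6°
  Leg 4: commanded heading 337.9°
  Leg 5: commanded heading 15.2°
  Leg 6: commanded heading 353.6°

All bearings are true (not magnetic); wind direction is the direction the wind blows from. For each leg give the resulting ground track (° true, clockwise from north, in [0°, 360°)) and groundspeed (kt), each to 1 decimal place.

Leg 1: heading 19.3°; drift -3.4° → track 15.9°, groundspeed 223.4 kt
Leg 2: heading 111.9°; drift +3.4° → track 115.3°, groundspeed 223.3 kt
Leg 3: heading 289.6°; drift -2.9° → track 286.7°, groundspeed 249.2 kt
Leg 4: heading 337.9°; drift -4.5° → track 333.4°, groundspeed 235.7 kt
Leg 5: heading 15.2°; drift -3.6° → track 11.6°, groundspeed 224.5 kt
Leg 6: heading 353.6°; drift -4.3° → track 349.3°, groundspeed 230.7 kt

Leg 1: track=15.9°, groundspeed=223.4 kt
Leg 2: track=115.3°, groundspeed=223.3 kt
Leg 3: track=286.7°, groundspeed=249.2 kt
Leg 4: track=333.4°, groundspeed=235.7 kt
Leg 5: track=11.6°, groundspeed=224.5 kt
Leg 6: track=349.3°, groundspeed=230.7 kt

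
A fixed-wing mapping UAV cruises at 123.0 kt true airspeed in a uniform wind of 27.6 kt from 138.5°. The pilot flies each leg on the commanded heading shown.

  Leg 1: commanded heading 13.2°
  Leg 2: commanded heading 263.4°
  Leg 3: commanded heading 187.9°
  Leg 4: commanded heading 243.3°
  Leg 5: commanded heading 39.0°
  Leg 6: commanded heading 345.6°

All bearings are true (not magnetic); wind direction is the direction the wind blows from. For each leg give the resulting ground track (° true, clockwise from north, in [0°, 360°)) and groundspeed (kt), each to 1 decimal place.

Leg 1: track=4.0°, groundspeed=140.8 kt
Leg 2: track=272.7°, groundspeed=140.6 kt
Leg 3: track=199.2°, groundspeed=107.1 kt
Leg 4: track=254.9°, groundspeed=132.8 kt
Leg 5: track=27.0°, groundspeed=130.4 kt
Leg 6: track=340.7°, groundspeed=148.1 kt

Leg 1: heading 13.2°; drift -9.2° → track 4.0°, groundspeed 140.8 kt
Leg 2: heading 263.4°; drift +9.3° → track 272.7°, groundspeed 140.6 kt
Leg 3: heading 187.9°; drift +11.3° → track 199.2°, groundspeed 107.1 kt
Leg 4: heading 243.3°; drift +11.6° → track 254.9°, groundspeed 132.8 kt
Leg 5: heading 39.0°; drift -12.0° → track 27.0°, groundspeed 130.4 kt
Leg 6: heading 345.6°; drift -4.9° → track 340.7°, groundspeed 148.1 kt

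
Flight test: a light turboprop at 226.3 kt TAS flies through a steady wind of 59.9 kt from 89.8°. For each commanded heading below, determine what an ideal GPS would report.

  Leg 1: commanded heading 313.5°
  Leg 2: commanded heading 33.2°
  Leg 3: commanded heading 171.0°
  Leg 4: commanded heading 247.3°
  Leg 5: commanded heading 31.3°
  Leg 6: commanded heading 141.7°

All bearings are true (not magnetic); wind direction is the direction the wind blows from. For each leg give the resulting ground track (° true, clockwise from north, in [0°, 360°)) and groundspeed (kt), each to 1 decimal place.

Leg 1: track=304.8°, groundspeed=272.8 kt
Leg 2: track=18.7°, groundspeed=199.7 kt
Leg 3: track=186.2°, groundspeed=225.1 kt
Leg 4: track=252.0°, groundspeed=282.6 kt
Leg 5: track=16.6°, groundspeed=201.6 kt
Leg 6: track=155.7°, groundspeed=195.1 kt

Leg 1: heading 313.5°; drift -8.7° → track 304.8°, groundspeed 272.8 kt
Leg 2: heading 33.2°; drift -14.5° → track 18.7°, groundspeed 199.7 kt
Leg 3: heading 171.0°; drift +15.2° → track 186.2°, groundspeed 225.1 kt
Leg 4: heading 247.3°; drift +4.7° → track 252.0°, groundspeed 282.6 kt
Leg 5: heading 31.3°; drift -14.7° → track 16.6°, groundspeed 201.6 kt
Leg 6: heading 141.7°; drift +14.0° → track 155.7°, groundspeed 195.1 kt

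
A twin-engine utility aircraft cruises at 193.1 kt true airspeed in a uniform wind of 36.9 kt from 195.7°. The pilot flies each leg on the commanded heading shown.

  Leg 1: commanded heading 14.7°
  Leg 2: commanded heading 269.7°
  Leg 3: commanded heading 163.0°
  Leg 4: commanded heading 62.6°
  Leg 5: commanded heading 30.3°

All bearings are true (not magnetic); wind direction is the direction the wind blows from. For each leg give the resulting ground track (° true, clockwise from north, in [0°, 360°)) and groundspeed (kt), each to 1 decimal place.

Leg 1: heading 14.7°; drift +0.2° → track 14.9°, groundspeed 230.0 kt
Leg 2: heading 269.7°; drift +11.0° → track 280.7°, groundspeed 186.3 kt
Leg 3: heading 163.0°; drift -7.0° → track 156.0°, groundspeed 163.3 kt
Leg 4: heading 62.6°; drift -7.0° → track 55.6°, groundspeed 220.0 kt
Leg 5: heading 30.3°; drift -2.3° → track 28.0°, groundspeed 229.0 kt

Leg 1: track=14.9°, groundspeed=230.0 kt
Leg 2: track=280.7°, groundspeed=186.3 kt
Leg 3: track=156.0°, groundspeed=163.3 kt
Leg 4: track=55.6°, groundspeed=220.0 kt
Leg 5: track=28.0°, groundspeed=229.0 kt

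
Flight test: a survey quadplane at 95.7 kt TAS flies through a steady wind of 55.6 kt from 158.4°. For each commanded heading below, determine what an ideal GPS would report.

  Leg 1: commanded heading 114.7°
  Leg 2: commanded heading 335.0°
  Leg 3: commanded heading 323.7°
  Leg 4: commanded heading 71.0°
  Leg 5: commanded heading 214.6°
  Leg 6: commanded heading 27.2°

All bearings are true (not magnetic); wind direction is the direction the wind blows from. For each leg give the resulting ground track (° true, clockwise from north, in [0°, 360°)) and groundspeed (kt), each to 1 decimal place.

Leg 1: track=80.0°, groundspeed=67.5 kt
Leg 2: track=336.2°, groundspeed=151.2 kt
Leg 3: track=329.1°, groundspeed=150.1 kt
Leg 4: track=40.2°, groundspeed=108.5 kt
Leg 5: track=250.1°, groundspeed=79.6 kt
Leg 6: track=9.7°, groundspeed=138.8 kt

Leg 1: heading 114.7°; drift -34.7° → track 80.0°, groundspeed 67.5 kt
Leg 2: heading 335.0°; drift +1.2° → track 336.2°, groundspeed 151.2 kt
Leg 3: heading 323.7°; drift +5.4° → track 329.1°, groundspeed 150.1 kt
Leg 4: heading 71.0°; drift -30.8° → track 40.2°, groundspeed 108.5 kt
Leg 5: heading 214.6°; drift +35.5° → track 250.1°, groundspeed 79.6 kt
Leg 6: heading 27.2°; drift -17.5° → track 9.7°, groundspeed 138.8 kt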